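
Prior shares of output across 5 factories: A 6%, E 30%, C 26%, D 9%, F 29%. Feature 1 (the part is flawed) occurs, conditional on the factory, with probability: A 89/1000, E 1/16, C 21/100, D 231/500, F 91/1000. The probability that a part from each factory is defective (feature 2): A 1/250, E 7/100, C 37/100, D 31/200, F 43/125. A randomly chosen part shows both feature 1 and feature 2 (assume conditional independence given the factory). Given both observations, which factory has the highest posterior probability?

C

Prior × likelihood for each hypothesis:
  A: 0.06 × 0.089 × 0.004 = 0.00002136
  E: 0.3 × 0.0625 × 0.07 = 0.0013125
  C: 0.26 × 0.21 × 0.37 = 0.020202
  D: 0.09 × 0.462 × 0.155 = 0.0064449
  F: 0.29 × 0.091 × 0.344 = 0.00907816
Normalizing constant = 0.03705892.
Largest term belongs to C, so C is most probable.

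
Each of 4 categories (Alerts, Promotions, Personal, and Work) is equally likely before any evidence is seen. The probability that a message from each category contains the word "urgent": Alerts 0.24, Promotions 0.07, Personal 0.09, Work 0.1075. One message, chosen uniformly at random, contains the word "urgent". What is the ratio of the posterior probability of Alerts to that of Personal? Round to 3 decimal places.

With a uniform prior (1/4 each), posterior ∝ likelihood:
  Alerts: 0.24
  Promotions: 0.07
  Personal: 0.09
  Work: 0.1075
Total = 0.5075.
The ratio is 0.24 / 0.09 (the normalizer cancels) = 2.667.

2.667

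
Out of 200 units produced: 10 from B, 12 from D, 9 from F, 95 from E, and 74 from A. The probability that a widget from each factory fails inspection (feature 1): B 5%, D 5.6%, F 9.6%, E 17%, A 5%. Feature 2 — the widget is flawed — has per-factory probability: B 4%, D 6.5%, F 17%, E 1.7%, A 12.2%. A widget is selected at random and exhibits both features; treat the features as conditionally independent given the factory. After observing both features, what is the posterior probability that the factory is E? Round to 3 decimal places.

0.293

Unnormalized posteriors (prior × likelihood):
  B: 0.05 × 0.05 × 0.04 = 0.0001
  D: 0.06 × 0.056 × 0.065 = 0.0002184
  F: 0.045 × 0.096 × 0.17 = 0.0007344
  E: 0.475 × 0.17 × 0.017 = 0.00137275
  A: 0.37 × 0.05 × 0.122 = 0.002257
Normalizing constant = 0.00468255.
P(E | evidence) = 0.00137275 / 0.00468255 ≈ 0.293.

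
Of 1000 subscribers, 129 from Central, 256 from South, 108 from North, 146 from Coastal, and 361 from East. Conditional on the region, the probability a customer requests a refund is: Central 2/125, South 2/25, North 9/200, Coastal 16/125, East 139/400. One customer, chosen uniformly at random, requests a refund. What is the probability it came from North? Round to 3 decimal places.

By Bayes' rule, posterior ∝ prior × likelihood:
  Central: 0.129 × 0.016 = 0.002064
  South: 0.256 × 0.08 = 0.02048
  North: 0.108 × 0.045 = 0.00486
  Coastal: 0.146 × 0.128 = 0.018688
  East: 0.361 × 0.3475 = 0.1254475
Total = 0.1715395.
P(North | evidence) = 0.00486 / 0.1715395 ≈ 0.028.

0.028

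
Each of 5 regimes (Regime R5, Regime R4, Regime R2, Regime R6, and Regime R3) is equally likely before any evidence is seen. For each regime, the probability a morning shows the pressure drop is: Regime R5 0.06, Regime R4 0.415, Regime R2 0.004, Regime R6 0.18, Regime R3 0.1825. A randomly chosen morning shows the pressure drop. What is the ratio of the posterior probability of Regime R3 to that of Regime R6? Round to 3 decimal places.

1.014

With a uniform prior (1/5 each), posterior ∝ likelihood:
  Regime R5: 0.06
  Regime R4: 0.415
  Regime R2: 0.004
  Regime R6: 0.18
  Regime R3: 0.1825
Sum = 0.8415.
The ratio is 0.1825 / 0.18 (the normalizer cancels) = 1.014.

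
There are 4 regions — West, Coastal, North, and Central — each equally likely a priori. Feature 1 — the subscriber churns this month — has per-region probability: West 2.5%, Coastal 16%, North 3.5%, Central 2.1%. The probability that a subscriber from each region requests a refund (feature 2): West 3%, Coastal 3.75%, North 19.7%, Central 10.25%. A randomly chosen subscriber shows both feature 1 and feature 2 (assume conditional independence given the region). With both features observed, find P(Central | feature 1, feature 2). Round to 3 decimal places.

0.136

With a uniform prior (1/4 each), posterior ∝ likelihood:
  West: 0.025 × 0.03 = 0.00075
  Coastal: 0.16 × 0.0375 = 0.006
  North: 0.035 × 0.197 = 0.006895
  Central: 0.021 × 0.1025 = 0.0021525
Sum = 0.0157975.
P(Central | evidence) = 0.0021525 / 0.0157975 ≈ 0.136.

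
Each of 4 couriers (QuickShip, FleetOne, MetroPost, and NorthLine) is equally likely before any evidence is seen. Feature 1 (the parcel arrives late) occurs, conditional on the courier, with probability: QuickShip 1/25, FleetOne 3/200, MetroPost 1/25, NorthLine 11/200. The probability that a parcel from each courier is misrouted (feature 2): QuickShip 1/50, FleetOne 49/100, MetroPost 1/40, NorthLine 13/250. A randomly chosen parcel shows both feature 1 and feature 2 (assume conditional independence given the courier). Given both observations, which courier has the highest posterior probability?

FleetOne

Since the prior is uniform, the posterior is proportional to the likelihood:
  QuickShip: 0.04 × 0.02 = 0.0008
  FleetOne: 0.015 × 0.49 = 0.00735
  MetroPost: 0.04 × 0.025 = 0.001
  NorthLine: 0.055 × 0.052 = 0.00286
Normalizing constant = 0.01201.
Largest term belongs to FleetOne, so FleetOne is most probable.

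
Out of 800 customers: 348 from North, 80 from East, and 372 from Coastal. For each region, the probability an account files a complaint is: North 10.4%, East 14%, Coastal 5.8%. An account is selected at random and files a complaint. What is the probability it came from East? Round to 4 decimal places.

Prior × likelihood for each hypothesis:
  North: 0.435 × 0.104 = 0.04524
  East: 0.1 × 0.14 = 0.014
  Coastal: 0.465 × 0.058 = 0.02697
Normalizing constant = 0.08621.
P(East | evidence) = 0.014 / 0.08621 ≈ 0.1624.

0.1624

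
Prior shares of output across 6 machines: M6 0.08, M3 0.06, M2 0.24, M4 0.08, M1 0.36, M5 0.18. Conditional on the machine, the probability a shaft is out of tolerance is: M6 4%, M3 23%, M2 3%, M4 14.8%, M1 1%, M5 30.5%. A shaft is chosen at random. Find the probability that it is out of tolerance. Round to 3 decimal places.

0.095

By Bayes' rule, posterior ∝ prior × likelihood:
  M6: 0.08 × 0.04 = 0.0032
  M3: 0.06 × 0.23 = 0.0138
  M2: 0.24 × 0.03 = 0.0072
  M4: 0.08 × 0.148 = 0.01184
  M1: 0.36 × 0.01 = 0.0036
  M5: 0.18 × 0.305 = 0.0549
P(oversize) = 0.0032 + 0.0138 + 0.0072 + 0.01184 + 0.0036 + 0.0549 = 0.09454 → 0.095.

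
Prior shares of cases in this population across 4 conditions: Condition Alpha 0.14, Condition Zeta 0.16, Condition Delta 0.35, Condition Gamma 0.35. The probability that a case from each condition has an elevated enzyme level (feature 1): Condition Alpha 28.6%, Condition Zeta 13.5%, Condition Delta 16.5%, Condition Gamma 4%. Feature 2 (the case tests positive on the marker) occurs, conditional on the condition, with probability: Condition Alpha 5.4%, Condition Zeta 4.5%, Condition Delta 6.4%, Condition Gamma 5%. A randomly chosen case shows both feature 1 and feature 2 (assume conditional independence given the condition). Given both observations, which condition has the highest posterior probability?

By Bayes' rule, posterior ∝ prior × likelihood:
  Condition Alpha: 0.14 × 0.286 × 0.054 = 0.00216216
  Condition Zeta: 0.16 × 0.135 × 0.045 = 0.000972
  Condition Delta: 0.35 × 0.165 × 0.064 = 0.003696
  Condition Gamma: 0.35 × 0.04 × 0.05 = 0.0007
Normalizing constant = 0.00753016.
Largest term belongs to Condition Delta, so Condition Delta is most probable.

Condition Delta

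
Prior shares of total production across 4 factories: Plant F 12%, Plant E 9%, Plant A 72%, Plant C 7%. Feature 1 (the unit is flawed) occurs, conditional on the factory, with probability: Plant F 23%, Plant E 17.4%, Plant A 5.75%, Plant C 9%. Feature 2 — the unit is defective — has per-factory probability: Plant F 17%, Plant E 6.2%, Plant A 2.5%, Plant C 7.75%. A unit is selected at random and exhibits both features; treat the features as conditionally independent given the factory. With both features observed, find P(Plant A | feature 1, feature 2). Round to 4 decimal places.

0.1440

By Bayes' rule, posterior ∝ prior × likelihood:
  Plant F: 0.12 × 0.23 × 0.17 = 0.004692
  Plant E: 0.09 × 0.174 × 0.062 = 0.00097092
  Plant A: 0.72 × 0.0575 × 0.025 = 0.001035
  Plant C: 0.07 × 0.09 × 0.0775 = 0.00048825
Sum = 0.00718617.
P(Plant A | evidence) = 0.001035 / 0.00718617 ≈ 0.1440.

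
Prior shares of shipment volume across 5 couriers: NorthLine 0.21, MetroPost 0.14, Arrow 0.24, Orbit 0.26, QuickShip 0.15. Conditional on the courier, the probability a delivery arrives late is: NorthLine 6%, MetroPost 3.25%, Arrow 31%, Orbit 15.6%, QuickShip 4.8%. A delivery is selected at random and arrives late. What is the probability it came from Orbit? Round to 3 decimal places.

0.291

Prior × likelihood for each hypothesis:
  NorthLine: 0.21 × 0.06 = 0.0126
  MetroPost: 0.14 × 0.0325 = 0.00455
  Arrow: 0.24 × 0.31 = 0.0744
  Orbit: 0.26 × 0.156 = 0.04056
  QuickShip: 0.15 × 0.048 = 0.0072
Sum = 0.13931.
P(Orbit | evidence) = 0.04056 / 0.13931 ≈ 0.291.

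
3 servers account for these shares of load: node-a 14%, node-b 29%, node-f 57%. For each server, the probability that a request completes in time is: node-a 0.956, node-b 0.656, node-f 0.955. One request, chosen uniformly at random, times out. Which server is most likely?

node-b

Taking complements, P(timeout | each) = node-a 0.044, node-b 0.344, node-f 0.045.
Prior × likelihood for each hypothesis:
  node-a: 0.14 × 0.044 = 0.00616
  node-b: 0.29 × 0.344 = 0.09976
  node-f: 0.57 × 0.045 = 0.02565
Normalizing constant = 0.13157.
Largest term belongs to node-b, so node-b is most probable.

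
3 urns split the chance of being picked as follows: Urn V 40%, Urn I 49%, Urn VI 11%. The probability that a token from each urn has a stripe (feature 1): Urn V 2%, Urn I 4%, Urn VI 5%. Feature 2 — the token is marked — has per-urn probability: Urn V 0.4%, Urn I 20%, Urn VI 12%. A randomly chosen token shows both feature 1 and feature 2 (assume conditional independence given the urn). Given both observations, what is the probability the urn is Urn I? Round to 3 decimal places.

0.850

Compute prior × likelihood for every hypothesis:
  Urn V: 0.4 × 0.02 × 0.004 = 0.000032
  Urn I: 0.49 × 0.04 × 0.2 = 0.00392
  Urn VI: 0.11 × 0.05 × 0.12 = 0.00066
Normalizing constant = 0.004612.
P(Urn I | evidence) = 0.00392 / 0.004612 ≈ 0.850.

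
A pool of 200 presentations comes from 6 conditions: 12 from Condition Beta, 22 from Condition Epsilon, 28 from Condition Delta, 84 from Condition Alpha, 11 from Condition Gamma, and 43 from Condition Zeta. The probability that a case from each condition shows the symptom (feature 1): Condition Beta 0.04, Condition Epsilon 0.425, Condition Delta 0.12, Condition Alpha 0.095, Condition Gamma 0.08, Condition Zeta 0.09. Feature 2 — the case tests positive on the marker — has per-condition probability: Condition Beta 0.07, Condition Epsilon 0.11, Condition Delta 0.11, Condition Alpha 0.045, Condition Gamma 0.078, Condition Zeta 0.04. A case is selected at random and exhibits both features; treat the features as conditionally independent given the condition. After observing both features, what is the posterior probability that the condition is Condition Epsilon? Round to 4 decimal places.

Prior × likelihood for each hypothesis:
  Condition Beta: 0.06 × 0.04 × 0.07 = 0.000168
  Condition Epsilon: 0.11 × 0.425 × 0.11 = 0.0051425
  Condition Delta: 0.14 × 0.12 × 0.11 = 0.001848
  Condition Alpha: 0.42 × 0.095 × 0.045 = 0.0017955
  Condition Gamma: 0.055 × 0.08 × 0.078 = 0.0003432
  Condition Zeta: 0.215 × 0.09 × 0.04 = 0.000774
Sum = 0.0100712.
P(Condition Epsilon | evidence) = 0.0051425 / 0.0100712 ≈ 0.5106.

0.5106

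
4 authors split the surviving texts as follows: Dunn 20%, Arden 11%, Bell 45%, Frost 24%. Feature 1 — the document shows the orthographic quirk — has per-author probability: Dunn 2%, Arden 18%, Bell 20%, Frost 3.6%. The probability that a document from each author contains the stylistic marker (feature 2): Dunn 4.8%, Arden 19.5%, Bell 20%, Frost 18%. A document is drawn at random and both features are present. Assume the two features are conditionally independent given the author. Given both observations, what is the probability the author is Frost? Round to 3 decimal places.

Prior × likelihood for each hypothesis:
  Dunn: 0.2 × 0.02 × 0.048 = 0.000192
  Arden: 0.11 × 0.18 × 0.195 = 0.003861
  Bell: 0.45 × 0.2 × 0.2 = 0.018
  Frost: 0.24 × 0.036 × 0.18 = 0.0015552
Normalizing constant = 0.0236082.
P(Frost | evidence) = 0.0015552 / 0.0236082 ≈ 0.066.

0.066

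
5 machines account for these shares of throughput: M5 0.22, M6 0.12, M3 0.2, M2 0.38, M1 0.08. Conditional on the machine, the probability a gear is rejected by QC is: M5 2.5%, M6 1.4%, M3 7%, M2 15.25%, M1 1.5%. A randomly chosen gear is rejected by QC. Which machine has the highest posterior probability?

Compute prior × likelihood for every hypothesis:
  M5: 0.22 × 0.025 = 0.0055
  M6: 0.12 × 0.014 = 0.00168
  M3: 0.2 × 0.07 = 0.014
  M2: 0.38 × 0.1525 = 0.05795
  M1: 0.08 × 0.015 = 0.0012
Sum = 0.08033.
Largest term belongs to M2, so M2 is most probable.

M2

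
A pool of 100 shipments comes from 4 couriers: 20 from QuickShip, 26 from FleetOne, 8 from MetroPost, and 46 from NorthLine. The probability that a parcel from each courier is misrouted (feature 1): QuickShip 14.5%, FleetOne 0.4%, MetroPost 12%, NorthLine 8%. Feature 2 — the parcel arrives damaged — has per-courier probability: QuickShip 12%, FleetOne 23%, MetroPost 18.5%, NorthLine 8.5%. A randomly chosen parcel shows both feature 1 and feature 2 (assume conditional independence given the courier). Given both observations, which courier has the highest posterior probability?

Compute prior × likelihood for every hypothesis:
  QuickShip: 0.2 × 0.145 × 0.12 = 0.00348
  FleetOne: 0.26 × 0.004 × 0.23 = 0.0002392
  MetroPost: 0.08 × 0.12 × 0.185 = 0.001776
  NorthLine: 0.46 × 0.08 × 0.085 = 0.003128
Sum = 0.0086232.
Largest term belongs to QuickShip, so QuickShip is most probable.

QuickShip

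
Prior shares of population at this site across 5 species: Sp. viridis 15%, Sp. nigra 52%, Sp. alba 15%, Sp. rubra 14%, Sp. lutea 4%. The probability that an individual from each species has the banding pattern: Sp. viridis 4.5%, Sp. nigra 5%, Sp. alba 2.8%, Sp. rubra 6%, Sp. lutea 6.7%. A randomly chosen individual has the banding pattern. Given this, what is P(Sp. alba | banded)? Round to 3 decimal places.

0.087

Unnormalized posteriors (prior × likelihood):
  Sp. viridis: 0.15 × 0.045 = 0.00675
  Sp. nigra: 0.52 × 0.05 = 0.026
  Sp. alba: 0.15 × 0.028 = 0.0042
  Sp. rubra: 0.14 × 0.06 = 0.0084
  Sp. lutea: 0.04 × 0.067 = 0.00268
Normalizing constant = 0.04803.
P(Sp. alba | evidence) = 0.0042 / 0.04803 ≈ 0.087.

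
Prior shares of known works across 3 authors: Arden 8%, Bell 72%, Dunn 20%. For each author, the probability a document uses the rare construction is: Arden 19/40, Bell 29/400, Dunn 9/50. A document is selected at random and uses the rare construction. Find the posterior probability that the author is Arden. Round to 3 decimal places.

Compute prior × likelihood for every hypothesis:
  Arden: 0.08 × 0.475 = 0.038
  Bell: 0.72 × 0.0725 = 0.0522
  Dunn: 0.2 × 0.18 = 0.036
Sum = 0.1262.
P(Arden | evidence) = 0.038 / 0.1262 ≈ 0.301.

0.301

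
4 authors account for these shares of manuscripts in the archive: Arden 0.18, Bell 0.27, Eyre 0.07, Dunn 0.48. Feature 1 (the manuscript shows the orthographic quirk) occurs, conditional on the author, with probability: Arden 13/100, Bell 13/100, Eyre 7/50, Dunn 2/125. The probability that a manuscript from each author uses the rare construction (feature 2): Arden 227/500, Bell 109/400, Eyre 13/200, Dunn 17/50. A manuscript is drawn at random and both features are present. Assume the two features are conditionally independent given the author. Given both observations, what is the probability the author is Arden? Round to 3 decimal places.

Unnormalized posteriors (prior × likelihood):
  Arden: 0.18 × 0.13 × 0.454 = 0.0106236
  Bell: 0.27 × 0.13 × 0.2725 = 0.00956475
  Eyre: 0.07 × 0.14 × 0.065 = 0.000637
  Dunn: 0.48 × 0.016 × 0.34 = 0.0026112
Total = 0.02343655.
P(Arden | evidence) = 0.0106236 / 0.02343655 ≈ 0.453.

0.453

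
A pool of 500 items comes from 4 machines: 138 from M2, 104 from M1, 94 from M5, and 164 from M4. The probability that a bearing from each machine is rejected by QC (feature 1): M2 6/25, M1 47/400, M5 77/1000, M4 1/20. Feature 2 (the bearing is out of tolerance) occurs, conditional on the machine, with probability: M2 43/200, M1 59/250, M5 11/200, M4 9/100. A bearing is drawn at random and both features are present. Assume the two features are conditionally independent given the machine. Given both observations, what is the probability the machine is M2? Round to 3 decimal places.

By Bayes' rule, posterior ∝ prior × likelihood:
  M2: 0.276 × 0.24 × 0.215 = 0.0142416
  M1: 0.208 × 0.1175 × 0.236 = 0.00576784
  M5: 0.188 × 0.077 × 0.055 = 0.00079618
  M4: 0.328 × 0.05 × 0.09 = 0.001476
Sum = 0.02228162.
P(M2 | evidence) = 0.0142416 / 0.02228162 ≈ 0.639.

0.639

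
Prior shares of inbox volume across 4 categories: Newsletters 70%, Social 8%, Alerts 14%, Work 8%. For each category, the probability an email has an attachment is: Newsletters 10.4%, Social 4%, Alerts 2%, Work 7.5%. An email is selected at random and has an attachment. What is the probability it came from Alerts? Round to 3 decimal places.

Unnormalized posteriors (prior × likelihood):
  Newsletters: 0.7 × 0.104 = 0.0728
  Social: 0.08 × 0.04 = 0.0032
  Alerts: 0.14 × 0.02 = 0.0028
  Work: 0.08 × 0.075 = 0.006
Total = 0.0848.
P(Alerts | evidence) = 0.0028 / 0.0848 ≈ 0.033.

0.033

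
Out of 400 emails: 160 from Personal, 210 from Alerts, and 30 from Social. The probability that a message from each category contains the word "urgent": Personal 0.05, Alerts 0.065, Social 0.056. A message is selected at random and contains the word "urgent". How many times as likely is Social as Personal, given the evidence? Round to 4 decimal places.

0.2100

Unnormalized posteriors (prior × likelihood):
  Personal: 0.4 × 0.05 = 0.02
  Alerts: 0.525 × 0.065 = 0.034125
  Social: 0.075 × 0.056 = 0.0042
Normalizing constant = 0.058325.
The ratio is 0.0042 / 0.02 (the normalizer cancels) = 0.2100.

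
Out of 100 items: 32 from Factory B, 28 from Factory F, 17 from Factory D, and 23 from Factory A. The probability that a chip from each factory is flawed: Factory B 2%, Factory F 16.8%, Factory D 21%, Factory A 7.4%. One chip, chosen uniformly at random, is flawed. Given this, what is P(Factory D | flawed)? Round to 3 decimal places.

Unnormalized posteriors (prior × likelihood):
  Factory B: 0.32 × 0.02 = 0.0064
  Factory F: 0.28 × 0.168 = 0.04704
  Factory D: 0.17 × 0.21 = 0.0357
  Factory A: 0.23 × 0.074 = 0.01702
Sum = 0.10616.
P(Factory D | evidence) = 0.0357 / 0.10616 ≈ 0.336.

0.336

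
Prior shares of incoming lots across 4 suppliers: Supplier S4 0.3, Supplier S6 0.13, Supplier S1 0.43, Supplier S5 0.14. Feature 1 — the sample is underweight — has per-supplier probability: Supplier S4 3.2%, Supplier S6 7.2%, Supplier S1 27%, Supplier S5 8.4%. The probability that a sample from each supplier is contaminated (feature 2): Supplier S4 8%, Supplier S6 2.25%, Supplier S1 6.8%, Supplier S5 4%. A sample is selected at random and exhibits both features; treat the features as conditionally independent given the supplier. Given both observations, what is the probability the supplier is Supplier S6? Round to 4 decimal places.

Prior × likelihood for each hypothesis:
  Supplier S4: 0.3 × 0.032 × 0.08 = 0.000768
  Supplier S6: 0.13 × 0.072 × 0.0225 = 0.0002106
  Supplier S1: 0.43 × 0.27 × 0.068 = 0.0078948
  Supplier S5: 0.14 × 0.084 × 0.04 = 0.0004704
Sum = 0.0093438.
P(Supplier S6 | evidence) = 0.0002106 / 0.0093438 ≈ 0.0225.

0.0225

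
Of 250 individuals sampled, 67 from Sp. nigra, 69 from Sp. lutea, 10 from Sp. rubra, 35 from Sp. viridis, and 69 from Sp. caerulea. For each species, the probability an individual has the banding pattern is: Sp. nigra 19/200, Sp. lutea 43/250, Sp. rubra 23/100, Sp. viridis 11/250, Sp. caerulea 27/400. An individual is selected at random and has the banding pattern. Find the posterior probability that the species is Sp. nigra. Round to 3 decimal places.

0.238

By Bayes' rule, posterior ∝ prior × likelihood:
  Sp. nigra: 0.268 × 0.095 = 0.02546
  Sp. lutea: 0.276 × 0.172 = 0.047472
  Sp. rubra: 0.04 × 0.23 = 0.0092
  Sp. viridis: 0.14 × 0.044 = 0.00616
  Sp. caerulea: 0.276 × 0.0675 = 0.01863
Sum = 0.106922.
P(Sp. nigra | evidence) = 0.02546 / 0.106922 ≈ 0.238.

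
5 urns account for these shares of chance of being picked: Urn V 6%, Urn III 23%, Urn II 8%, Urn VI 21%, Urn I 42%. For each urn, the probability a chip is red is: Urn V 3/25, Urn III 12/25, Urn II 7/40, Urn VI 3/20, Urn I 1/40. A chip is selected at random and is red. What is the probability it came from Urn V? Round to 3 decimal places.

Unnormalized posteriors (prior × likelihood):
  Urn V: 0.06 × 0.12 = 0.0072
  Urn III: 0.23 × 0.48 = 0.1104
  Urn II: 0.08 × 0.175 = 0.014
  Urn VI: 0.21 × 0.15 = 0.0315
  Urn I: 0.42 × 0.025 = 0.0105
Sum = 0.1736.
P(Urn V | evidence) = 0.0072 / 0.1736 ≈ 0.041.

0.041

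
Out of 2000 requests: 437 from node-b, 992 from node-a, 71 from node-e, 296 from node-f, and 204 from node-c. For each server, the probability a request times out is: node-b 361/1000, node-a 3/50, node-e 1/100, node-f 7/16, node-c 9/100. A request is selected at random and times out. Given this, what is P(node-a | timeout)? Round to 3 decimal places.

0.163

Prior × likelihood for each hypothesis:
  node-b: 0.2185 × 0.361 = 0.0788785
  node-a: 0.496 × 0.06 = 0.02976
  node-e: 0.0355 × 0.01 = 0.000355
  node-f: 0.148 × 0.4375 = 0.06475
  node-c: 0.102 × 0.09 = 0.00918
Normalizing constant = 0.1829235.
P(node-a | evidence) = 0.02976 / 0.1829235 ≈ 0.163.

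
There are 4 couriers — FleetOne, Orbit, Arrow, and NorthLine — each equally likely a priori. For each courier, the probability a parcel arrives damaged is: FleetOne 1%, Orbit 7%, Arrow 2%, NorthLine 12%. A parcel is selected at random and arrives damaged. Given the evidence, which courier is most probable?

Since the prior is uniform, the posterior is proportional to the likelihood:
  FleetOne: 0.01
  Orbit: 0.07
  Arrow: 0.02
  NorthLine: 0.12
Sum = 0.22.
Largest term belongs to NorthLine, so NorthLine is most probable.

NorthLine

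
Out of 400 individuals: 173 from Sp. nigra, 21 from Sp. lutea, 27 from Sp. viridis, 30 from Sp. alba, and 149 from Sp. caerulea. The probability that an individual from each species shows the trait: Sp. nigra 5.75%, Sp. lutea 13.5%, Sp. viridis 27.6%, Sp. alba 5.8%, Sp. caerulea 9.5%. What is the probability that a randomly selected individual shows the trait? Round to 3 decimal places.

0.090

Prior × likelihood for each hypothesis:
  Sp. nigra: 0.4325 × 0.0575 = 0.02486875
  Sp. lutea: 0.0525 × 0.135 = 0.0070875
  Sp. viridis: 0.0675 × 0.276 = 0.01863
  Sp. alba: 0.075 × 0.058 = 0.00435
  Sp. caerulea: 0.3725 × 0.095 = 0.0353875
P(trait) = 0.02486875 + 0.0070875 + 0.01863 + 0.00435 + 0.0353875 = 0.09032375 → 0.090.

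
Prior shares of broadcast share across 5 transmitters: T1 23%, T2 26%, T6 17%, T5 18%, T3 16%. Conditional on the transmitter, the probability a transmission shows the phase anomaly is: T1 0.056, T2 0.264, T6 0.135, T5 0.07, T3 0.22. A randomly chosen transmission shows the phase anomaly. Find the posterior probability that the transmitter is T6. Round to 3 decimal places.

Unnormalized posteriors (prior × likelihood):
  T1: 0.23 × 0.056 = 0.01288
  T2: 0.26 × 0.264 = 0.06864
  T6: 0.17 × 0.135 = 0.02295
  T5: 0.18 × 0.07 = 0.0126
  T3: 0.16 × 0.22 = 0.0352
Normalizing constant = 0.15227.
P(T6 | evidence) = 0.02295 / 0.15227 ≈ 0.151.

0.151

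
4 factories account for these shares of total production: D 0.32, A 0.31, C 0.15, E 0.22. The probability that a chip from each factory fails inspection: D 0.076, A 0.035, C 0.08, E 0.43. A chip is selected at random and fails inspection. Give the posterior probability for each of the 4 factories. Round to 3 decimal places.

D 0.172, A 0.077, C 0.085, E 0.667

By Bayes' rule, posterior ∝ prior × likelihood:
  D: 0.32 × 0.076 = 0.02432
  A: 0.31 × 0.035 = 0.01085
  C: 0.15 × 0.08 = 0.012
  E: 0.22 × 0.43 = 0.0946
Total = 0.14177.
P(D | nonconforming) = 0.02432/0.14177 ≈ 0.172
P(A | nonconforming) = 0.01085/0.14177 ≈ 0.077
P(C | nonconforming) = 0.012/0.14177 ≈ 0.085
P(E | nonconforming) = 0.0946/0.14177 ≈ 0.667
(Check: 0.172+0.077+0.085+0.667 = 1.001.)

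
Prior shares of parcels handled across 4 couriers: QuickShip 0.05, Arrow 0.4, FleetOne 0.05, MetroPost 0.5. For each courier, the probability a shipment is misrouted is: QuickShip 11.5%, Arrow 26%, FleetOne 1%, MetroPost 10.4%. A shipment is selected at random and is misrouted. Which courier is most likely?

Arrow

Unnormalized posteriors (prior × likelihood):
  QuickShip: 0.05 × 0.115 = 0.00575
  Arrow: 0.4 × 0.26 = 0.104
  FleetOne: 0.05 × 0.01 = 0.0005
  MetroPost: 0.5 × 0.104 = 0.052
Sum = 0.16225.
Largest term belongs to Arrow, so Arrow is most probable.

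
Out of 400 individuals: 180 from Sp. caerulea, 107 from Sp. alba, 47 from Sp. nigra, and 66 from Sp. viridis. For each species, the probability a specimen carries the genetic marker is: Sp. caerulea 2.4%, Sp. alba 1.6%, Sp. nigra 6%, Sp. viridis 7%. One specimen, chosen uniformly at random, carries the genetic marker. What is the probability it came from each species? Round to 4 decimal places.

Sp. caerulea 0.3207, Sp. alba 0.1271, Sp. nigra 0.2093, Sp. viridis 0.3429

Unnormalized posteriors (prior × likelihood):
  Sp. caerulea: 0.45 × 0.024 = 0.0108
  Sp. alba: 0.2675 × 0.016 = 0.00428
  Sp. nigra: 0.1175 × 0.06 = 0.00705
  Sp. viridis: 0.165 × 0.07 = 0.01155
Sum = 0.03368.
P(Sp. caerulea | marker) = 0.0108/0.03368 ≈ 0.3207
P(Sp. alba | marker) = 0.00428/0.03368 ≈ 0.1271
P(Sp. nigra | marker) = 0.00705/0.03368 ≈ 0.2093
P(Sp. viridis | marker) = 0.01155/0.03368 ≈ 0.3429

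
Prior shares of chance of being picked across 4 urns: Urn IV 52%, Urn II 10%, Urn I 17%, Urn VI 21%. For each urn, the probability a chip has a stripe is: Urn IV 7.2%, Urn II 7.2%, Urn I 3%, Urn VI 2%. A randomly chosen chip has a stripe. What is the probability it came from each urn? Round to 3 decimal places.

Urn IV 0.694, Urn II 0.133, Urn I 0.095, Urn VI 0.078

Compute prior × likelihood for every hypothesis:
  Urn IV: 0.52 × 0.072 = 0.03744
  Urn II: 0.1 × 0.072 = 0.0072
  Urn I: 0.17 × 0.03 = 0.0051
  Urn VI: 0.21 × 0.02 = 0.0042
Total = 0.05394.
P(Urn IV | striped) = 0.03744/0.05394 ≈ 0.694
P(Urn II | striped) = 0.0072/0.05394 ≈ 0.133
P(Urn I | striped) = 0.0051/0.05394 ≈ 0.095
P(Urn VI | striped) = 0.0042/0.05394 ≈ 0.078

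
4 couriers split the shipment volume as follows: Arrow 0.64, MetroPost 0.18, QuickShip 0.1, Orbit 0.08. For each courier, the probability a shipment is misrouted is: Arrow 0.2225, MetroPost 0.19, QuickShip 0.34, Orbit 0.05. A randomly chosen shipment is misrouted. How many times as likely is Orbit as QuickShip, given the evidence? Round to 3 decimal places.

0.118

By Bayes' rule, posterior ∝ prior × likelihood:
  Arrow: 0.64 × 0.2225 = 0.1424
  MetroPost: 0.18 × 0.19 = 0.0342
  QuickShip: 0.1 × 0.34 = 0.034
  Orbit: 0.08 × 0.05 = 0.004
Normalizing constant = 0.2146.
The ratio is 0.004 / 0.034 (the normalizer cancels) = 0.118.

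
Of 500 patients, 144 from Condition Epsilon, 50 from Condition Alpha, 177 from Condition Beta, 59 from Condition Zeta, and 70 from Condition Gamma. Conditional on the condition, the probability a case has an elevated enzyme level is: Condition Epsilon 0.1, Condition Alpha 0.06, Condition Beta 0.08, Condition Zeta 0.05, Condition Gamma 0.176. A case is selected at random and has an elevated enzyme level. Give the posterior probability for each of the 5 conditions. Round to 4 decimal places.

By Bayes' rule, posterior ∝ prior × likelihood:
  Condition Epsilon: 0.288 × 0.1 = 0.0288
  Condition Alpha: 0.1 × 0.06 = 0.006
  Condition Beta: 0.354 × 0.08 = 0.02832
  Condition Zeta: 0.118 × 0.05 = 0.0059
  Condition Gamma: 0.14 × 0.176 = 0.02464
Total = 0.09366.
P(Condition Epsilon | elevated) = 0.0288/0.09366 ≈ 0.3075
P(Condition Alpha | elevated) = 0.006/0.09366 ≈ 0.0641
P(Condition Beta | elevated) = 0.02832/0.09366 ≈ 0.3024
P(Condition Zeta | elevated) = 0.0059/0.09366 ≈ 0.0630
P(Condition Gamma | elevated) = 0.02464/0.09366 ≈ 0.2631

Condition Epsilon 0.3075, Condition Alpha 0.0641, Condition Beta 0.3024, Condition Zeta 0.0630, Condition Gamma 0.2631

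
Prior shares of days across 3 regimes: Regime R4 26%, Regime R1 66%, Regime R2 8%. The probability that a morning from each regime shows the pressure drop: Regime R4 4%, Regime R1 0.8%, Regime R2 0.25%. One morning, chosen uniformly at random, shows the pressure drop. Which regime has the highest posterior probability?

By Bayes' rule, posterior ∝ prior × likelihood:
  Regime R4: 0.26 × 0.04 = 0.0104
  Regime R1: 0.66 × 0.008 = 0.00528
  Regime R2: 0.08 × 0.0025 = 0.0002
Sum = 0.01588.
Largest term belongs to Regime R4, so Regime R4 is most probable.

Regime R4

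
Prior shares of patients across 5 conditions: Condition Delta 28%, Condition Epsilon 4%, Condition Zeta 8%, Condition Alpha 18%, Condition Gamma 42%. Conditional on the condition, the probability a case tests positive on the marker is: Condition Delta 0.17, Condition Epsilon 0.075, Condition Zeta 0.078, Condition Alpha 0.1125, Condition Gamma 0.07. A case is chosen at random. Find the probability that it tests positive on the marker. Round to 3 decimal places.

Prior × likelihood for each hypothesis:
  Condition Delta: 0.28 × 0.17 = 0.0476
  Condition Epsilon: 0.04 × 0.075 = 0.003
  Condition Zeta: 0.08 × 0.078 = 0.00624
  Condition Alpha: 0.18 × 0.1125 = 0.02025
  Condition Gamma: 0.42 × 0.07 = 0.0294
P(marker-positive) = 0.0476 + 0.003 + 0.00624 + 0.02025 + 0.0294 = 0.10649 → 0.106.

0.106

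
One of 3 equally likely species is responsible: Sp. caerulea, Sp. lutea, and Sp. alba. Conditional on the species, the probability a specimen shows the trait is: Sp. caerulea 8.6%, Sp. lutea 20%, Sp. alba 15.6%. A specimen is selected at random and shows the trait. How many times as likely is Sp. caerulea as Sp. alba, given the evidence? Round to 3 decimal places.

0.551

With a uniform prior (1/3 each), posterior ∝ likelihood:
  Sp. caerulea: 0.086
  Sp. lutea: 0.2
  Sp. alba: 0.156
Sum = 0.442.
The ratio is 0.086 / 0.156 (the normalizer cancels) = 0.551.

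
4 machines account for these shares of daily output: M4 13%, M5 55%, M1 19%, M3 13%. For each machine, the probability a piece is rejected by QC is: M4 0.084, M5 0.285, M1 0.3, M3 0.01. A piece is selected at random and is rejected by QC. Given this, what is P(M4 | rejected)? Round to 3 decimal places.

0.048

Unnormalized posteriors (prior × likelihood):
  M4: 0.13 × 0.084 = 0.01092
  M5: 0.55 × 0.285 = 0.15675
  M1: 0.19 × 0.3 = 0.057
  M3: 0.13 × 0.01 = 0.0013
Total = 0.22597.
P(M4 | evidence) = 0.01092 / 0.22597 ≈ 0.048.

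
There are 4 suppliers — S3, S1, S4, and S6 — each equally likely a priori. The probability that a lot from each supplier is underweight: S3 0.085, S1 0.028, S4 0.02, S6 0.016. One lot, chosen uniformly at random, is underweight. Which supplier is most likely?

S3

Since the prior is uniform, the posterior is proportional to the likelihood:
  S3: 0.085
  S1: 0.028
  S4: 0.02
  S6: 0.016
Normalizing constant = 0.149.
Largest term belongs to S3, so S3 is most probable.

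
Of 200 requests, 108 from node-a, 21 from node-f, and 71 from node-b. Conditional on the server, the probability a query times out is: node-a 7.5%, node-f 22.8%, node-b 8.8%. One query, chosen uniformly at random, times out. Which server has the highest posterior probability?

node-a

Unnormalized posteriors (prior × likelihood):
  node-a: 0.54 × 0.075 = 0.0405
  node-f: 0.105 × 0.228 = 0.02394
  node-b: 0.355 × 0.088 = 0.03124
Sum = 0.09568.
Largest term belongs to node-a, so node-a is most probable.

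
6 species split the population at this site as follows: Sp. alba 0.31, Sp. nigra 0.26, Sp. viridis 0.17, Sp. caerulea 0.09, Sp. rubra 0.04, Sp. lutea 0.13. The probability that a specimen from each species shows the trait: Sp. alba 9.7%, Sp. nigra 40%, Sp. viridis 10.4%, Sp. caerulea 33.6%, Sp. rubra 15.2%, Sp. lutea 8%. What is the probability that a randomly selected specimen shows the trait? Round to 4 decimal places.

Unnormalized posteriors (prior × likelihood):
  Sp. alba: 0.31 × 0.097 = 0.03007
  Sp. nigra: 0.26 × 0.4 = 0.104
  Sp. viridis: 0.17 × 0.104 = 0.01768
  Sp. caerulea: 0.09 × 0.336 = 0.03024
  Sp. rubra: 0.04 × 0.152 = 0.00608
  Sp. lutea: 0.13 × 0.08 = 0.0104
P(trait) = 0.03007 + 0.104 + 0.01768 + 0.03024 + 0.00608 + 0.0104 = 0.19847 → 0.1985.

0.1985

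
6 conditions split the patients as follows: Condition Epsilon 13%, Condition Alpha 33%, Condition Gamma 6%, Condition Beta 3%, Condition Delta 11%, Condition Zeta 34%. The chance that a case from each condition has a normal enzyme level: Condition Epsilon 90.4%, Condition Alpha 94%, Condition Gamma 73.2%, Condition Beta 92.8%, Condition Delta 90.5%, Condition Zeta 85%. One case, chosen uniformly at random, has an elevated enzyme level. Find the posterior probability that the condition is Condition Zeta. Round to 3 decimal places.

0.455

Taking complements, P(elevated | each) = Condition Epsilon 0.096, Condition Alpha 0.06, Condition Gamma 0.268, Condition Beta 0.072, Condition Delta 0.095, Condition Zeta 0.15.
Prior × likelihood for each hypothesis:
  Condition Epsilon: 0.13 × 0.096 = 0.01248
  Condition Alpha: 0.33 × 0.06 = 0.0198
  Condition Gamma: 0.06 × 0.268 = 0.01608
  Condition Beta: 0.03 × 0.072 = 0.00216
  Condition Delta: 0.11 × 0.095 = 0.01045
  Condition Zeta: 0.34 × 0.15 = 0.051
Total = 0.11197.
P(Condition Zeta | evidence) = 0.051 / 0.11197 ≈ 0.455.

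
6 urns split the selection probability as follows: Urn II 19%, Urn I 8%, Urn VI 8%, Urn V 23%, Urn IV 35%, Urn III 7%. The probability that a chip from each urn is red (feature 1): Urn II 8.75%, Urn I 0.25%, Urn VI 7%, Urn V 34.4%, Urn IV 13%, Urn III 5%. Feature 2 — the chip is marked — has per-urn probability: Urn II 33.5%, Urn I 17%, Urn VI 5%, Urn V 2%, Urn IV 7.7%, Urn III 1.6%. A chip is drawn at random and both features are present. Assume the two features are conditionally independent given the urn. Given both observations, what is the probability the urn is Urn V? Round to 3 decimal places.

Prior × likelihood for each hypothesis:
  Urn II: 0.19 × 0.0875 × 0.335 = 0.005569375
  Urn I: 0.08 × 0.0025 × 0.17 = 0.000034
  Urn VI: 0.08 × 0.07 × 0.05 = 0.00028
  Urn V: 0.23 × 0.344 × 0.02 = 0.0015824
  Urn IV: 0.35 × 0.13 × 0.077 = 0.0035035
  Urn III: 0.07 × 0.05 × 0.016 = 0.000056
Normalizing constant = 0.011025275.
P(Urn V | evidence) = 0.0015824 / 0.011025275 ≈ 0.144.

0.144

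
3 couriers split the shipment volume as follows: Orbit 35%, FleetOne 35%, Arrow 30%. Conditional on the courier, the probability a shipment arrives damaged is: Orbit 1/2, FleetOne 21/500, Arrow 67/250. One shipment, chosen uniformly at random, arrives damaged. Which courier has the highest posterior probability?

Orbit

Unnormalized posteriors (prior × likelihood):
  Orbit: 0.35 × 0.5 = 0.175
  FleetOne: 0.35 × 0.042 = 0.0147
  Arrow: 0.3 × 0.268 = 0.0804
Sum = 0.2701.
Largest term belongs to Orbit, so Orbit is most probable.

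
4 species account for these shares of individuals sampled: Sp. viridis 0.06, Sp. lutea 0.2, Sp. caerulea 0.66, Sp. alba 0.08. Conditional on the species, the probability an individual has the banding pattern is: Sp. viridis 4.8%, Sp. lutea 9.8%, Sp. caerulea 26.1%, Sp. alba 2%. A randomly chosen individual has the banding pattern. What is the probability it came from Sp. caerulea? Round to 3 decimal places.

0.877

Unnormalized posteriors (prior × likelihood):
  Sp. viridis: 0.06 × 0.048 = 0.00288
  Sp. lutea: 0.2 × 0.098 = 0.0196
  Sp. caerulea: 0.66 × 0.261 = 0.17226
  Sp. alba: 0.08 × 0.02 = 0.0016
Sum = 0.19634.
P(Sp. caerulea | evidence) = 0.17226 / 0.19634 ≈ 0.877.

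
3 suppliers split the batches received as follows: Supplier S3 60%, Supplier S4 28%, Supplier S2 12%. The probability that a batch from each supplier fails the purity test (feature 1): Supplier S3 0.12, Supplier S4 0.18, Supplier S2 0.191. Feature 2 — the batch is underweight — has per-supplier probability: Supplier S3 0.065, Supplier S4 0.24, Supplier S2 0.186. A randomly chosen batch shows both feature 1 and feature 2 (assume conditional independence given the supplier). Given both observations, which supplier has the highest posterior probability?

Prior × likelihood for each hypothesis:
  Supplier S3: 0.6 × 0.12 × 0.065 = 0.00468
  Supplier S4: 0.28 × 0.18 × 0.24 = 0.012096
  Supplier S2: 0.12 × 0.191 × 0.186 = 0.00426312
Total = 0.02103912.
Largest term belongs to Supplier S4, so Supplier S4 is most probable.

Supplier S4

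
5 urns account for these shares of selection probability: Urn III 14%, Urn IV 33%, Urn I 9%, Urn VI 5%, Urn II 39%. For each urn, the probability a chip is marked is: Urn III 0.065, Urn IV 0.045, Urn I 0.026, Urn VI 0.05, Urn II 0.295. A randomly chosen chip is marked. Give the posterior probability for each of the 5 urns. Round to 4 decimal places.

Urn III 0.0633, Urn IV 0.1032, Urn I 0.0163, Urn VI 0.0174, Urn II 0.7998

By Bayes' rule, posterior ∝ prior × likelihood:
  Urn III: 0.14 × 0.065 = 0.0091
  Urn IV: 0.33 × 0.045 = 0.01485
  Urn I: 0.09 × 0.026 = 0.00234
  Urn VI: 0.05 × 0.05 = 0.0025
  Urn II: 0.39 × 0.295 = 0.11505
Normalizing constant = 0.14384.
P(Urn III | marked) = 0.0091/0.14384 ≈ 0.0633
P(Urn IV | marked) = 0.01485/0.14384 ≈ 0.1032
P(Urn I | marked) = 0.00234/0.14384 ≈ 0.0163
P(Urn VI | marked) = 0.0025/0.14384 ≈ 0.0174
P(Urn II | marked) = 0.11505/0.14384 ≈ 0.7998
(Check: 0.0633+0.1032+0.0163+0.0174+0.7998 = 1.0000.)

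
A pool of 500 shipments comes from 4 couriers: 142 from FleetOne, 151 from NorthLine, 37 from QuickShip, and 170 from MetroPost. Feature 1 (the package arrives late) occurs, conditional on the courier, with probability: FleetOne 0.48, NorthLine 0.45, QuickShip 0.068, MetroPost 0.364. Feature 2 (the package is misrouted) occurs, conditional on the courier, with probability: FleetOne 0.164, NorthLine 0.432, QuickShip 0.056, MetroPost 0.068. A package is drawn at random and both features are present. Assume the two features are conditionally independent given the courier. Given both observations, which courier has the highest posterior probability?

NorthLine

Compute prior × likelihood for every hypothesis:
  FleetOne: 0.284 × 0.48 × 0.164 = 0.02235648
  NorthLine: 0.302 × 0.45 × 0.432 = 0.0587088
  QuickShip: 0.074 × 0.068 × 0.056 = 0.000281792
  MetroPost: 0.34 × 0.364 × 0.068 = 0.00841568
Normalizing constant = 0.089762752.
Largest term belongs to NorthLine, so NorthLine is most probable.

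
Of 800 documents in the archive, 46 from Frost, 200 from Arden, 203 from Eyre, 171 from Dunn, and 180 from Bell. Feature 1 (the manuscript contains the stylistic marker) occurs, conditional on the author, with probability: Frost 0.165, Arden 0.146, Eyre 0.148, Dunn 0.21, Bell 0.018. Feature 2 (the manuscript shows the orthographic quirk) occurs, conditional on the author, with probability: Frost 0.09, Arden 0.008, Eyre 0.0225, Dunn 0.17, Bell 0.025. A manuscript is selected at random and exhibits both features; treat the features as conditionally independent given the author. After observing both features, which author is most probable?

Compute prior × likelihood for every hypothesis:
  Frost: 0.0575 × 0.165 × 0.09 = 0.000853875
  Arden: 0.25 × 0.146 × 0.008 = 0.000292
  Eyre: 0.25375 × 0.148 × 0.0225 = 0.0008449875
  Dunn: 0.21375 × 0.21 × 0.17 = 0.007630875
  Bell: 0.225 × 0.018 × 0.025 = 0.00010125
Sum = 0.0097229875.
Largest term belongs to Dunn, so Dunn is most probable.

Dunn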